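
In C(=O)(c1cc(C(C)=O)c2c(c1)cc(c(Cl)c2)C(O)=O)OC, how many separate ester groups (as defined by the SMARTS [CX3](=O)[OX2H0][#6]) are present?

[CX3](=O)[OX2H0][#6] is the SMARTS for an ester: a carbonyl carbon bonded to an oxygen that is itself bonded to carbon (no H on that O).
Exactly one fragment in the molecule meets all constraints, giving 1 match.

1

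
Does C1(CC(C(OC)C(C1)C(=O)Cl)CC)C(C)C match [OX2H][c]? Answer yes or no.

The pattern [OX2H][c] describes a hydroxyl oxygen attached to an aromatic carbon — a phenol.
The closest candidate here is a methoxy ether (-OCH3), but the oxygen has H0, not H1. No other fragment satisfies the full query, so there is no match.

No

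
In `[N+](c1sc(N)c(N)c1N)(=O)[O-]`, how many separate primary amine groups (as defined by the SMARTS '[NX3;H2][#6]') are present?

3

[NX3;H2][#6] is the SMARTS for a primary amine: a trivalent nitrogen with two H attached to carbon.
The molecule carries 3 separate instances of a primary amino group (-NH2) meeting every constraint; each maps to a distinct set of atoms, giving 3 matches.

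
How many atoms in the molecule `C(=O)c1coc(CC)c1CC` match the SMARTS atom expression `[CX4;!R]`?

4

Check the 11 heavy atoms by environment: 1× o (aromatic, X2, in 5-ring) → no; 4× c (aromatic, X3, in 5-ring) → no; 4× C (X4, acyclic) → match; 1× C (X3, acyclic) → no; 1× O (X1, acyclic) → no.
That gives 4 matching atoms.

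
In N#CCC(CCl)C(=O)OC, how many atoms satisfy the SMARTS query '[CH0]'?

2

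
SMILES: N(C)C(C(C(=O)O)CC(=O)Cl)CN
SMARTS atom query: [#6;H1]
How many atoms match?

2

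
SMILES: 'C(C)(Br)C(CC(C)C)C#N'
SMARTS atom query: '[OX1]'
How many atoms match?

0

The query [OX1] means: aliphatic oxygen with one total connection — typically a carbonyl =O or an oxide.
Check the 10 heavy atoms by environment: 7× C (X4) → no; 1× C (X2) → no; 1× N (X1) → no; 1× Br (X1) → no.
No environment satisfies the query, so 0 matching atoms.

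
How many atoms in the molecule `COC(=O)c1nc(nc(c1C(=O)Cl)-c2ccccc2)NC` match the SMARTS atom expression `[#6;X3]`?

12

The query [#6;X3] means: any carbon (aromatic or not) with three total connections.
Check the 21 heavy atoms by environment: 2× n (aromatic, X2) → no; 10× c (aromatic, X3) → match; 1× N (X3) → no; 2× C (X4) → no; 2× C (X3) → match; 2× O (X1) → no; 1× O (X2) → no; 1× Cl (X1) → no.
Summing the matching environments: 10 + 2 = 12 matching atoms.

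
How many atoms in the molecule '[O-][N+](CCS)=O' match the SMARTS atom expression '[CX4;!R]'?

The query [CX4;!R] means: aliphatic carbon with four total connections, not in a ring.
Check the 6 heavy atoms by environment: 2× C (X4, acyclic) → match; 1× N (charge +1, X3, acyclic) → no; 1× O (charge -1, X1, acyclic) → no; 1× O (X1, acyclic) → no; 1× S (X2, acyclic) → no.
That gives 2 matching atoms.

2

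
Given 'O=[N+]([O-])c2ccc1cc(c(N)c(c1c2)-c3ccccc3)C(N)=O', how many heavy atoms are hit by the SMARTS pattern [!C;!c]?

6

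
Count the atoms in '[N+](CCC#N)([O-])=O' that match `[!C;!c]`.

4

The query [!C;!c] means: neither aliphatic nor aromatic carbon — same as [!#6].
Check the 7 heavy atoms by environment: 3× C → no; 1× N → match; 1× N (charge +1) → match; 1× O (charge -1) → match; 1× O → match.
Summing the matching environments: 1 + 1 + 1 + 1 = 4 matching atoms.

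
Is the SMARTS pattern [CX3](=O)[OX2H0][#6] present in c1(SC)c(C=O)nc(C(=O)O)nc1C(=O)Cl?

No

The pattern [CX3](=O)[OX2H0][#6] describes a carbonyl carbon bonded to an oxygen that is itself bonded to carbon (no H on that O) — an ester.
The closest candidate here is a carboxylic acid group (-C(=O)OH), but the singly-bonded O carries H (OX2H1, not H0). No other fragment satisfies the full query, so there is no match.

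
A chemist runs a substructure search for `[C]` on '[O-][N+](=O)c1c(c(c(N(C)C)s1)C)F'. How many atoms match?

The query [C] means: uppercase C matches aliphatic (non-aromatic) carbon only.
Check the 13 heavy atoms by environment: 1× s (aromatic) → no; 4× c (aromatic) → no; 3× C → match; 1× N (charge +1) → no; 1× O (charge -1) → no; 1× O → no; 1× N → no; 1× F → no.
That gives 3 matching atoms.

3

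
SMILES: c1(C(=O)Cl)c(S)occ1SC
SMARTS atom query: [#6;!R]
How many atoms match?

2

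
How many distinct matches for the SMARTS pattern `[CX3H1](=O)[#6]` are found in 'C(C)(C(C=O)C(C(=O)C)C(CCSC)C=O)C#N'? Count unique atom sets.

[CX3H1](=O)[#6] is the SMARTS for an aldehyde: an sp2 carbon with one H, double-bonded to O and single-bonded to carbon.
The molecule carries 2 separate instances of an aldehyde (-CHO) meeting every constraint; each maps to a distinct set of atoms, giving 2 matches.

2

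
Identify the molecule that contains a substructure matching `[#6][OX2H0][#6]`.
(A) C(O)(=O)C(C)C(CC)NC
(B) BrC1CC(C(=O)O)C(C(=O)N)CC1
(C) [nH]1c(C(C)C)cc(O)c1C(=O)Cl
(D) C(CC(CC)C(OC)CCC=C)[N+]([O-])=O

D

[#6][OX2H0][#6] describes an aliphatic oxygen bridging two carbons with no H on the oxygen (an ether).
(A) has a carboxylic acid group (-C(=O)OH) but the -OH oxygen has H1; the =O is OX1, not OX2.
(B) has a carboxylic acid group (-C(=O)OH) but the -OH oxygen has H1; the =O is OX1, not OX2.
(C) has a hydroxyl group (-OH) but the oxygen has H1, not H0 bridging two carbons.
(D) contains a methoxy ether (-OCH3), which satisfies every atom and bond constraint.
So the answer is (D).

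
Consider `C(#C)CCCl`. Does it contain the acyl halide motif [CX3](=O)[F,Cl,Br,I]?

The pattern [CX3](=O)[F,Cl,Br,I] describes a carbonyl carbon bonded to a halogen — an acyl halide.
The closest candidate here is a chloro substituent, but the Cl is not on a carbonyl carbon. No other fragment satisfies the full query, so there is no match.

No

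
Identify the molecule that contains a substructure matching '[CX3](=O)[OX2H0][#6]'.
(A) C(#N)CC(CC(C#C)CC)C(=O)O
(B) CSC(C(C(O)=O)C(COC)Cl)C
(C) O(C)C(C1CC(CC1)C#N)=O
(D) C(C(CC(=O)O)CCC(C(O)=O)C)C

C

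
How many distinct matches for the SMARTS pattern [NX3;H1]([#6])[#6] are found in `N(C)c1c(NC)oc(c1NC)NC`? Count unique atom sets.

4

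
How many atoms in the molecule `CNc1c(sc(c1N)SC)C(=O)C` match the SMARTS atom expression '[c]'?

4

The query [c] means: lowercase c matches aromatic carbon only.
Check the 13 heavy atoms by environment: 1× s (aromatic) → no; 4× c (aromatic) → match; 1× S → no; 4× C → no; 2× N → no; 1× O → no.
That gives 4 matching atoms.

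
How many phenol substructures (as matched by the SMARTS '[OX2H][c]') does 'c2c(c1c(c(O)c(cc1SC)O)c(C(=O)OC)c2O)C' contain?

[OX2H][c] is the SMARTS for a phenol: a hydroxyl oxygen attached to an aromatic carbon.
The molecule carries 3 separate instances of a hydroxyl group (-OH) meeting every constraint; each maps to a distinct set of atoms, giving 3 matches.

3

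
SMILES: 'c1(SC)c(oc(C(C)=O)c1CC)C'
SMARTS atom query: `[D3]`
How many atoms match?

5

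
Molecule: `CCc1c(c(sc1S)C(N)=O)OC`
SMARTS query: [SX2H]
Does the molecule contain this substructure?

Yes

The pattern [SX2H] describes an aliphatic sulfur with two connections, one being H — a thiol.
The molecule carries a thiol (-SH), whose atoms satisfy every constraint of the query, so the pattern matches.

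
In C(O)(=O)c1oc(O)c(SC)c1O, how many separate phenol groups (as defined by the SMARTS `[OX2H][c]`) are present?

2

[OX2H][c] is the SMARTS for a phenol: a hydroxyl oxygen attached to an aromatic carbon.
The molecule carries 2 separate instances of a hydroxyl group (-OH) meeting every constraint; each maps to a distinct set of atoms, giving 2 matches.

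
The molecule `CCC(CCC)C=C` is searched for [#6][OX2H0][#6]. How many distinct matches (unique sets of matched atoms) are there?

0

[#6][OX2H0][#6] is the SMARTS for an ether: an aliphatic oxygen bridging two carbons with no H on the oxygen.
No fragment in the molecule satisfies every constraint, giving 0 matches.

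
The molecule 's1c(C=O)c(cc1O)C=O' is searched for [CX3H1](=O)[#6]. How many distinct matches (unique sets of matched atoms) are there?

[CX3H1](=O)[#6] is the SMARTS for an aldehyde: an sp2 carbon with one H, double-bonded to O and single-bonded to carbon.
The molecule carries 2 separate instances of an aldehyde (-CHO) meeting every constraint; each maps to a distinct set of atoms, giving 2 matches.

2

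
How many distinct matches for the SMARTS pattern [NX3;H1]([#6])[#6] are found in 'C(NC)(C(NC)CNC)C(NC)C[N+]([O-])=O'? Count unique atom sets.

4

[NX3;H1]([#6])[#6] is the SMARTS for a secondary amine: a trivalent nitrogen with one H, bonded to two carbons.
The molecule carries 4 separate instances of an N-methylamino group (-NHCH3) meeting every constraint; each maps to a distinct set of atoms, giving 4 matches.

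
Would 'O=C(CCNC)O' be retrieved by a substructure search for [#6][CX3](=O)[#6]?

No

The pattern [#6][CX3](=O)[#6] describes a carbonyl carbon (no H) flanked by two carbons — a ketone.
The closest candidate here is a carboxylic acid group (-C(=O)OH), but one neighbour of the carbonyl carbon is O, not C. No other fragment satisfies the full query, so there is no match.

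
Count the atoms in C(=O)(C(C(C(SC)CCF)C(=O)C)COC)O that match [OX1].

The query [OX1] means: aliphatic oxygen with one total connection — typically a carbonyl =O or an oxide.
Check the 17 heavy atoms by environment: 9× C (X4) → no; 1× F (X1) → no; 2× O (X2) → no; 2× C (X3) → no; 2× O (X1) → match; 1× S (X2) → no.
That gives 2 matching atoms.

2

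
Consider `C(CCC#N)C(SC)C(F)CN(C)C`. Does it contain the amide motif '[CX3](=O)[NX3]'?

No

The pattern [CX3](=O)[NX3] describes a carbonyl carbon bonded to a trivalent nitrogen — an amide.
The closest candidate here is a nitrile (-C#N), but the nitrile N is NX1 (triple-bonded), not NX3. No other fragment satisfies the full query, so there is no match.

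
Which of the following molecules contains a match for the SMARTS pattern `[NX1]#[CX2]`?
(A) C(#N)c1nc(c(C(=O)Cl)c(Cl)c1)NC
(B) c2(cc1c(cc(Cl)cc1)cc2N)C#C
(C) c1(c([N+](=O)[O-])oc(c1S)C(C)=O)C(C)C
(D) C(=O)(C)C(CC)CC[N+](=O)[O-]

[NX1]#[CX2] describes a nitrogen triple-bonded to a two-connected carbon (a nitrile).
(A) contains a nitrile (-C#N), which satisfies every atom and bond constraint.
(B) has a primary amino group (-NH2) but the nitrogen is NX3 (three connections), not NX1 triple-bonded.
(C) has a nitro group (-[N+](=O)[O-]) but there is no C#N triple bond.
(D) has a nitro group (-[N+](=O)[O-]) but there is no C#N triple bond.
So the answer is (A).

A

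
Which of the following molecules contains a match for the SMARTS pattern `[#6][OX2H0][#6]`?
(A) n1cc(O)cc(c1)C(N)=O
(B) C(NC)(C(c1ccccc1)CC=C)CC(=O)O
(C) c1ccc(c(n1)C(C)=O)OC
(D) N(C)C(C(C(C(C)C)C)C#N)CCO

C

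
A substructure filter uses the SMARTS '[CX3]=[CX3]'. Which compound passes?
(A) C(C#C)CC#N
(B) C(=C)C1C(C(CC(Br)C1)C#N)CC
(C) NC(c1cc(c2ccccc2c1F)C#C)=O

B

[CX3]=[CX3] describes a non-aromatic C=C double bond between two sp2 carbons (an alkene).
(A) has an ethynyl group (-C#CH) but the C-C bond is a triple bond, not a double bond.
(B) contains a vinyl group (-CH=CH2), which satisfies every atom and bond constraint.
(C) has an ethynyl group (-C#CH) but the C-C bond is a triple bond, not a double bond.
So the answer is (B).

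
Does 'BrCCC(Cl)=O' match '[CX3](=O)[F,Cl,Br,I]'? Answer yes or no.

Yes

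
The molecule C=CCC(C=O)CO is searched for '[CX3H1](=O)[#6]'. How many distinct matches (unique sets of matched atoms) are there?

1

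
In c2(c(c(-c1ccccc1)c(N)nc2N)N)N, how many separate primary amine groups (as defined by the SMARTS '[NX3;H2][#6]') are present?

[NX3;H2][#6] is the SMARTS for a primary amine: a trivalent nitrogen with two H attached to carbon.
The molecule carries 4 separate instances of a primary amino group (-NH2) meeting every constraint; each maps to a distinct set of atoms, giving 4 matches.

4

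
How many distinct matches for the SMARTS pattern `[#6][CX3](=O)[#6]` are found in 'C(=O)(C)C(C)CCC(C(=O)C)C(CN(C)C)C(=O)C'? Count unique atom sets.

3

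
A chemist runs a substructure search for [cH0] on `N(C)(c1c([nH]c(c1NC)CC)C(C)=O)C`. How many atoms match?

4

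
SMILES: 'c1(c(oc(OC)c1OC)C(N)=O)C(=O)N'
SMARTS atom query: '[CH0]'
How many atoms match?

2

The query [CH0] means: aliphatic carbon with no attached hydrogen.
Check the 15 heavy atoms by environment: 1× o (aromatic, H0) → no; 4× c (aromatic, H0) → no; 4× O (H0) → no; 2× C (H3) → no; 2× C (H0) → match; 2× N (H2) → no.
That gives 2 matching atoms.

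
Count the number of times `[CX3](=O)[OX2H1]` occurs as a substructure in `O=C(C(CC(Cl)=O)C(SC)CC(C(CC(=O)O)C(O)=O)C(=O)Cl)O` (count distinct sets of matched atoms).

3

[CX3](=O)[OX2H1] is the SMARTS for a carboxylic acid: an sp2 carbon double-bonded to O and single-bonded to an -OH oxygen.
The molecule carries 3 separate instances of a carboxylic acid group (-C(=O)OH) meeting every constraint; each maps to a distinct set of atoms, giving 3 matches.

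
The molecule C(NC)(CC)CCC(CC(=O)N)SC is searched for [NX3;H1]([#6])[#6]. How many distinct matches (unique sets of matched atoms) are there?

1

[NX3;H1]([#6])[#6] is the SMARTS for a secondary amine: a trivalent nitrogen with one H, bonded to two carbons.
Exactly one fragment in the molecule meets all constraints, giving 1 match.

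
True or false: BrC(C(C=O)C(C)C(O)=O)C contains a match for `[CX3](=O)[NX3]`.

False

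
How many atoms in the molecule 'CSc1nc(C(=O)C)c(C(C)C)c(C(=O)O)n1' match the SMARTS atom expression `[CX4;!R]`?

The query [CX4;!R] means: aliphatic carbon with four total connections, not in a ring.
Check the 17 heavy atoms by environment: 2× n (aromatic, X2, in 6-ring) → no; 4× c (aromatic, X3, in 6-ring) → no; 2× C (X3, acyclic) → no; 2× O (X1, acyclic) → no; 5× C (X4, acyclic) → match; 1× S (X2, acyclic) → no; 1× O (X2, acyclic) → no.
That gives 5 matching atoms.

5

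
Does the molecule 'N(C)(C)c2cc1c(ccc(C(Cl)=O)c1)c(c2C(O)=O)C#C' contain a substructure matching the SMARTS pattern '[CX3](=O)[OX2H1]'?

The pattern [CX3](=O)[OX2H1] describes an sp2 carbon double-bonded to O and single-bonded to an -OH oxygen — a carboxylic acid.
The molecule carries a carboxylic acid group (-C(=O)OH), whose atoms satisfy every constraint of the query, so the pattern matches.

Yes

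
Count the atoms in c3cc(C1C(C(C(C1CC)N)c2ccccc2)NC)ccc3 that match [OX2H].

0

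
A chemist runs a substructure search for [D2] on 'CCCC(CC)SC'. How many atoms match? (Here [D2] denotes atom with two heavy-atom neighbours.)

4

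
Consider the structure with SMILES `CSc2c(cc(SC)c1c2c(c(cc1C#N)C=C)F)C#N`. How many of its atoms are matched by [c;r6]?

10

Check the 21 heavy atoms by environment: 10× c (aromatic, in 6-ring) → match; 6× C (acyclic) → no; 2× N (acyclic) → no; 2× S (acyclic) → no; 1× F (acyclic) → no.
That gives 10 matching atoms.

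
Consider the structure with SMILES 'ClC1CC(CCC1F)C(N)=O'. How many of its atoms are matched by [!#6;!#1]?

4

The query [!#6;!#1] means: not carbon and not hydrogen — any heteroatom.
Check the 11 heavy atoms by environment: 7× C → no; 1× Cl → match; 1× O → match; 1× N → match; 1× F → match.
Summing the matching environments: 1 + 1 + 1 + 1 = 4 matching atoms.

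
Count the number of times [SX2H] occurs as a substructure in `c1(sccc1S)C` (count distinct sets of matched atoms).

1

[SX2H] is the SMARTS for a thiol: an aliphatic sulfur with two connections, one being H.
Exactly one fragment in the molecule meets all constraints, giving 1 match.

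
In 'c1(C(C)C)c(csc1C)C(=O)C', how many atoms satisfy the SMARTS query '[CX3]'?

Check the 12 heavy atoms by environment: 1× s (aromatic, X2) → no; 4× c (aromatic, X3) → no; 1× C (X3) → match; 1× O (X1) → no; 5× C (X4) → no.
That gives 1 matching atom.

1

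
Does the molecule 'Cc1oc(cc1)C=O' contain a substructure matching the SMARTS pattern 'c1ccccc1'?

No

The pattern c1ccccc1 describes six aromatic carbons in a ring — a benzene ring.
The closest candidate here is a methyl group (-CH3), but no six-membered all-carbon aromatic ring is present. No other fragment satisfies the full query, so there is no match.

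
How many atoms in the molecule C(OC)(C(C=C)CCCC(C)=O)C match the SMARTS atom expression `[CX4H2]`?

3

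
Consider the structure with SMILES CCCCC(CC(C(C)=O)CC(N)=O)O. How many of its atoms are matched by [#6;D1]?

2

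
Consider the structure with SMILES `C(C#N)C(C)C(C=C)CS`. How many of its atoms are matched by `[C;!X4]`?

3

Check the 10 heavy atoms by environment: 5× C (X4) → no; 1× C (X2) → match; 1× N (X1) → no; 1× S (X2) → no; 2× C (X3) → match.
Summing the matching environments: 1 + 2 = 3 matching atoms.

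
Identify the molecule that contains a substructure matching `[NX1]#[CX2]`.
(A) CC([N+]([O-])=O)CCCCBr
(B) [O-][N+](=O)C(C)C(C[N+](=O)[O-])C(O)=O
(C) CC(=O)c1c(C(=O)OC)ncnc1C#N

[NX1]#[CX2] describes a nitrogen triple-bonded to a two-connected carbon (a nitrile).
(A) has a nitro group (-[N+](=O)[O-]) but there is no C#N triple bond.
(B) has a nitro group (-[N+](=O)[O-]) but there is no C#N triple bond.
(C) contains a nitrile (-C#N), which satisfies every atom and bond constraint.
So the answer is (C).

C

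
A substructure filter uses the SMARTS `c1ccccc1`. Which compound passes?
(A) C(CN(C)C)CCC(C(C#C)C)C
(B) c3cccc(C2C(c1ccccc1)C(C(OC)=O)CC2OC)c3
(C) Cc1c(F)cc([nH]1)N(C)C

B

c1ccccc1 describes six aromatic carbons in a ring (a benzene ring).
(A) has a methyl group (-CH3) but no six-membered all-carbon aromatic ring is present.
(B) contains a phenyl ring, which satisfies every atom and bond constraint.
(C) has a methyl group (-CH3) but no six-membered all-carbon aromatic ring is present.
So the answer is (B).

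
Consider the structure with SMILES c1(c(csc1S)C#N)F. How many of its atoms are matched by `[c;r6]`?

0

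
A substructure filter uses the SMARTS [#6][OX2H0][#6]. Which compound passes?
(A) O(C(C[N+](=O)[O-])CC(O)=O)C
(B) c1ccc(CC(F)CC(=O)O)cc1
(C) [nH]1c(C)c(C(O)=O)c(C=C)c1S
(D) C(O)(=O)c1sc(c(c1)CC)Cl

[#6][OX2H0][#6] describes an aliphatic oxygen bridging two carbons with no H on the oxygen (an ether).
(A) contains a methoxy ether (-OCH3), which satisfies every atom and bond constraint.
(B) has a carboxylic acid group (-C(=O)OH) but the -OH oxygen has H1; the =O is OX1, not OX2.
(C) has a carboxylic acid group (-C(=O)OH) but the -OH oxygen has H1; the =O is OX1, not OX2.
(D) has a carboxylic acid group (-C(=O)OH) but the -OH oxygen has H1; the =O is OX1, not OX2.
So the answer is (A).

A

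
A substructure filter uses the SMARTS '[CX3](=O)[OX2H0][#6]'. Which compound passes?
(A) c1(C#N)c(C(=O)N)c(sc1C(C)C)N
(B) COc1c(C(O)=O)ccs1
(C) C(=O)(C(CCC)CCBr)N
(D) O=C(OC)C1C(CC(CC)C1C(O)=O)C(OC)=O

D

[CX3](=O)[OX2H0][#6] describes a carbonyl carbon bonded to an oxygen that is itself bonded to carbon (no H on that O) (an ester).
(A) has a primary amide (-C(=O)NH2) but the carbonyl is bonded to N, not to an O-C linkage.
(B) has a methoxy ether (-OCH3) but the ether oxygen is not adjacent to a C=O carbon.
(C) has a primary amide (-C(=O)NH2) but the carbonyl is bonded to N, not to an O-C linkage.
(D) contains a methyl-ester group (-C(=O)OCH3), which satisfies every atom and bond constraint.
So the answer is (D).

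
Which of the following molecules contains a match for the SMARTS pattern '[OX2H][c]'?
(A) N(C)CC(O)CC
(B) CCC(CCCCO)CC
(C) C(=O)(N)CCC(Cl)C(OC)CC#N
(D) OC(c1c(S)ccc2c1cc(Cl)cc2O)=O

[OX2H][c] describes a hydroxyl oxygen attached to an aromatic carbon (a phenol).
(A) has a hydroxyl group (-OH) but the -OH is on an aliphatic carbon, not an aromatic c.
(B) has a hydroxyl group (-OH) but the -OH is on an aliphatic carbon, not an aromatic c.
(C) has a methoxy ether (-OCH3) but the oxygen has H0, not H1.
(D) contains a hydroxyl group (-OH), which satisfies every atom and bond constraint.
So the answer is (D).

D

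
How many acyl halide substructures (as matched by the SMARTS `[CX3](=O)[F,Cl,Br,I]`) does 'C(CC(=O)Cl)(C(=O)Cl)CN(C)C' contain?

2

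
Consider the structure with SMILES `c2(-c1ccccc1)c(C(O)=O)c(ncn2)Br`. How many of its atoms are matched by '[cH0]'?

4

The query [cH0] means: aromatic carbon with no attached hydrogen (substituted or ring-fusion).
Check the 16 heavy atoms by environment: 2× n (aromatic, H0) → no; 6× c (aromatic, H1) → no; 4× c (aromatic, H0) → match; 1× Br (H0) → no; 1× C (H0) → no; 1× O (H0) → no; 1× O (H1) → no.
That gives 4 matching atoms.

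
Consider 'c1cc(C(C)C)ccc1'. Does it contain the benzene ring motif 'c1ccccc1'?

The pattern c1ccccc1 describes six aromatic carbons in a ring — a benzene ring.
The required atom environment is present in the molecule, so the pattern matches.

Yes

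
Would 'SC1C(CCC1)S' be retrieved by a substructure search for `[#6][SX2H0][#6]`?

No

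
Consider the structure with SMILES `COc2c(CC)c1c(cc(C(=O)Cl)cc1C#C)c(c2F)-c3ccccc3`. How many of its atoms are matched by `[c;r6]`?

The query [c;r6] means: aromatic carbon that belongs to a six-membered ring.
Check the 26 heavy atoms by environment: 16× c (aromatic, in 6-ring) → match; 1× F (acyclic) → no; 2× O (acyclic) → no; 6× C (acyclic) → no; 1× Cl (acyclic) → no.
That gives 16 matching atoms.

16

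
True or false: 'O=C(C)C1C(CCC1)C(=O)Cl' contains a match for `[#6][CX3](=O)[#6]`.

True

The pattern [#6][CX3](=O)[#6] describes a carbonyl carbon (no H) flanked by two carbons — a ketone.
The molecule carries an acetyl/ketone group (-C(=O)CH3), whose atoms satisfy every constraint of the query, so the pattern matches.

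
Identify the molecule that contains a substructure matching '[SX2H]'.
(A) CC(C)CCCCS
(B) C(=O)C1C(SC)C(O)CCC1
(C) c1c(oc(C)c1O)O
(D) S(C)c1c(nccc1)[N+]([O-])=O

A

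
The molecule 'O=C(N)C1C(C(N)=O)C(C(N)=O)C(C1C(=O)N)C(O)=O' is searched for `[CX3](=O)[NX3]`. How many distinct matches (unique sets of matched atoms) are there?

4

[CX3](=O)[NX3] is the SMARTS for an amide: a carbonyl carbon bonded to a trivalent nitrogen.
The molecule carries 4 separate instances of a primary amide (-C(=O)NH2) meeting every constraint; each maps to a distinct set of atoms, giving 4 matches.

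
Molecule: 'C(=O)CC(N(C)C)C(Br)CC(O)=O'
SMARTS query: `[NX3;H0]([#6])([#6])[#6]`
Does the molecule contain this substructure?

The pattern [NX3;H0]([#6])([#6])[#6] describes a trivalent nitrogen with no H, bonded to three carbons — a tertiary amine.
The molecule carries a dimethylamino group (-N(CH3)2), whose atoms satisfy every constraint of the query, so the pattern matches.

Yes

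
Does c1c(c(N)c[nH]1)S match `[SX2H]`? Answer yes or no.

Yes

The pattern [SX2H] describes an aliphatic sulfur with two connections, one being H — a thiol.
The molecule carries a thiol (-SH), whose atoms satisfy every constraint of the query, so the pattern matches.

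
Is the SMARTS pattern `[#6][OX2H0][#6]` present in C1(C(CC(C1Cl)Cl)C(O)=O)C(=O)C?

The pattern [#6][OX2H0][#6] describes an aliphatic oxygen bridging two carbons with no H on the oxygen — an ether.
The closest candidate here is a carboxylic acid group (-C(=O)OH), but the -OH oxygen has H1; the =O is OX1, not OX2. No other fragment satisfies the full query, so there is no match.

No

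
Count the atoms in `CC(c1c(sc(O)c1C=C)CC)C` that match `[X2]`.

2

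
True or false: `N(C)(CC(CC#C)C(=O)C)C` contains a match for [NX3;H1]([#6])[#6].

The pattern [NX3;H1]([#6])[#6] describes a trivalent nitrogen with one H, bonded to two carbons — a secondary amine.
The closest candidate here is a dimethylamino group (-N(CH3)2), but the nitrogen has H0, not H1. No other fragment satisfies the full query, so there is no match.

False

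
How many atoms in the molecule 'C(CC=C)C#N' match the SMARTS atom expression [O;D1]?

0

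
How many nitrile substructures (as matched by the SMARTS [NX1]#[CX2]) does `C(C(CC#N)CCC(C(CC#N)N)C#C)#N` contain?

[NX1]#[CX2] is the SMARTS for a nitrile: a nitrogen triple-bonded to a two-connected carbon.
The molecule carries 3 separate instances of a nitrile (-C#N) meeting every constraint; each maps to a distinct set of atoms, giving 3 matches.

3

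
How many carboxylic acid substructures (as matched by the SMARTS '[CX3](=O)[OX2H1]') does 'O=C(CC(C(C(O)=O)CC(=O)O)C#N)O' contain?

3

[CX3](=O)[OX2H1] is the SMARTS for a carboxylic acid: an sp2 carbon double-bonded to O and single-bonded to an -OH oxygen.
The molecule carries 3 separate instances of a carboxylic acid group (-C(=O)OH) meeting every constraint; each maps to a distinct set of atoms, giving 3 matches.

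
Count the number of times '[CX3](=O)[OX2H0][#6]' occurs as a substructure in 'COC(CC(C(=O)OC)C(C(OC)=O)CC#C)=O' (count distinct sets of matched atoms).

3

[CX3](=O)[OX2H0][#6] is the SMARTS for an ester: a carbonyl carbon bonded to an oxygen that is itself bonded to carbon (no H on that O).
The molecule carries 3 separate instances of a methyl-ester group (-C(=O)OCH3) meeting every constraint; each maps to a distinct set of atoms, giving 3 matches.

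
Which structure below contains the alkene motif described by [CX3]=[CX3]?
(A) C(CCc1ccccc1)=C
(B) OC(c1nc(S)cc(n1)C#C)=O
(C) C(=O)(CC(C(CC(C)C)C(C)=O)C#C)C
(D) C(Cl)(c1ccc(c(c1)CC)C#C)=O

[CX3]=[CX3] describes a non-aromatic C=C double bond between two sp2 carbons (an alkene).
(A) contains a vinyl group (-CH=CH2), which satisfies every atom and bond constraint.
(B) has an ethynyl group (-C#CH) but the C-C bond is a triple bond, not a double bond.
(C) has an ethynyl group (-C#CH) but the C-C bond is a triple bond, not a double bond.
(D) has an ethyl group (-CH2CH3) but its C-C bond is a single bond between CX4 carbons, not CX3=CX3.
So the answer is (A).

A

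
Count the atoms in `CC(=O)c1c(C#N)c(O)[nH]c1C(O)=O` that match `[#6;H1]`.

The query [#6;H1] means: any carbon bearing exactly one hydrogen.
Check the 14 heavy atoms by environment: 1× n (aromatic, H1) → no; 4× c (aromatic, H0) → no; 3× C (H0) → no; 2× O (H0) → no; 2× O (H1) → no; 1× C (H3) → no; 1× N (H0) → no.
No environment satisfies the query, so 0 matching atoms.

0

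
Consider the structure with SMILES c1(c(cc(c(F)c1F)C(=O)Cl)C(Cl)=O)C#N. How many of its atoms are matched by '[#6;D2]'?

2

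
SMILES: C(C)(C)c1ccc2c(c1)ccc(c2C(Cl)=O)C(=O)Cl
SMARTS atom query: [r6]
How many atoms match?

10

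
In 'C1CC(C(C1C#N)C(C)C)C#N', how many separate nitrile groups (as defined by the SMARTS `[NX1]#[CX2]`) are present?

2

[NX1]#[CX2] is the SMARTS for a nitrile: a nitrogen triple-bonded to a two-connected carbon.
The molecule carries 2 separate instances of a nitrile (-C#N) meeting every constraint; each maps to a distinct set of atoms, giving 2 matches.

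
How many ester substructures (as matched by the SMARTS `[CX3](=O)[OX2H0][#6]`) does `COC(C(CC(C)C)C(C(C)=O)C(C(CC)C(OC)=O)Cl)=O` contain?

[CX3](=O)[OX2H0][#6] is the SMARTS for an ester: a carbonyl carbon bonded to an oxygen that is itself bonded to carbon (no H on that O).
The molecule carries 2 separate instances of a methyl-ester group (-C(=O)OCH3) meeting every constraint; each maps to a distinct set of atoms, giving 2 matches.

2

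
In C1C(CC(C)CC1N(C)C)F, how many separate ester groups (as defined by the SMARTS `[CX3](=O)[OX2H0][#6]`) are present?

0

[CX3](=O)[OX2H0][#6] is the SMARTS for an ester: a carbonyl carbon bonded to an oxygen that is itself bonded to carbon (no H on that O).
No fragment in the molecule satisfies every constraint, giving 0 matches.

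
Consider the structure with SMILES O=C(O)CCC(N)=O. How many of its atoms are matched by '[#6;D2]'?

2

The query [#6;D2] means: any carbon bonded to exactly two heavy atoms.
Check the 8 heavy atoms by environment: 2× C (D2) → match; 2× C (D3) → no; 3× O (D1) → no; 1× N (D1) → no.
That gives 2 matching atoms.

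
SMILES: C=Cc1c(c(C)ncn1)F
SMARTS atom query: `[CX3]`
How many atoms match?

2

The query [CX3] means: C with X3: aliphatic carbon with exactly 3 total connections.
Check the 10 heavy atoms by environment: 2× n (aromatic, X2) → no; 4× c (aromatic, X3) → no; 2× C (X3) → match; 1× F (X1) → no; 1× C (X4) → no.
That gives 2 matching atoms.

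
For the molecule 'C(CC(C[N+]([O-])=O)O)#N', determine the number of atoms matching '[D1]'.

4

The query [D1] means: atom with exactly one heavy-atom neighbour (degree 1).
Check the 9 heavy atoms by environment: 3× C (D2) → no; 1× C (D3) → no; 1× N (charge +1, D3) → no; 1× O (charge -1, D1) → match; 2× O (D1) → match; 1× N (D1) → match.
Summing the matching environments: 1 + 2 + 1 = 4 matching atoms.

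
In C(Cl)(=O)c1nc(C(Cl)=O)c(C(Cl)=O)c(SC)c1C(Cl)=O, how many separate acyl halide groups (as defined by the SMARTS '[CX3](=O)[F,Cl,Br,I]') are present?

4

[CX3](=O)[F,Cl,Br,I] is the SMARTS for an acyl halide: a carbonyl carbon bonded to a halogen.
The molecule carries 4 separate instances of an acyl chloride (-C(=O)Cl) meeting every constraint; each maps to a distinct set of atoms, giving 4 matches.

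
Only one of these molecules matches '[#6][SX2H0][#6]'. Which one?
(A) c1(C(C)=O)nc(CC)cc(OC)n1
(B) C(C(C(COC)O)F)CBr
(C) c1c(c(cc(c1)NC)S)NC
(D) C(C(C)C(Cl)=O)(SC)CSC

D

[#6][SX2H0][#6] describes an aliphatic sulfur bridging two carbons with no H on the sulfur (a thioether).
(A) has a methoxy ether (-OCH3) but the bridging atom is O, not S.
(B) has a methoxy ether (-OCH3) but the bridging atom is O, not S.
(C) has a thiol (-SH) but the sulfur has H1, not H0 bridging two carbons.
(D) contains a methylthio ether (-SCH3), which satisfies every atom and bond constraint.
So the answer is (D).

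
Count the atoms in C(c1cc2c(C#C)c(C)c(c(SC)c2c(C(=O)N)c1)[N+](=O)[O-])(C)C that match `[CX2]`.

The query [CX2] means: C with X2: aliphatic carbon with exactly 2 total connections.
Check the 24 heavy atoms by environment: 10× c (aromatic, X3) → no; 1× N (charge +1, X3) → no; 1× O (charge -1, X1) → no; 2× O (X1) → no; 5× C (X4) → no; 2× C (X2) → match; 1× C (X3) → no; 1× N (X3) → no; 1× S (X2) → no.
That gives 2 matching atoms.

2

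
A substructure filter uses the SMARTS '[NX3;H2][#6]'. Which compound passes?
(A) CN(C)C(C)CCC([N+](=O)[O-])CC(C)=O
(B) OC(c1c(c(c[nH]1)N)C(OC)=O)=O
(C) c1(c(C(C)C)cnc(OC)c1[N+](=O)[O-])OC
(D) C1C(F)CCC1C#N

[NX3;H2][#6] describes a trivalent nitrogen with two H attached to carbon (a primary amine).
(A) has a nitro group (-[N+](=O)[O-]) but the nitrogen is [N+] with no H, not NX3H2.
(B) contains a primary amino group (-NH2), which satisfies every atom and bond constraint.
(C) has a nitro group (-[N+](=O)[O-]) but the nitrogen is [N+] with no H, not NX3H2.
(D) has a nitrile (-C#N) but the nitrogen is NX1 (triple-bonded), not NX3 with two H.
So the answer is (B).

B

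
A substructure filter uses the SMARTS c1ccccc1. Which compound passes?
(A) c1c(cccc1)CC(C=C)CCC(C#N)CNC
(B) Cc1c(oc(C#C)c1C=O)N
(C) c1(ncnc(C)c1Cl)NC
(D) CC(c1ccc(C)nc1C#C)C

A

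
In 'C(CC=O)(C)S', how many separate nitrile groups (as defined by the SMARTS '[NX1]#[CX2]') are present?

0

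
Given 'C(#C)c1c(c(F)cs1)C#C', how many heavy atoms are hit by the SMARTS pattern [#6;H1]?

3

The query [#6;H1] means: any carbon bearing exactly one hydrogen.
Check the 10 heavy atoms by environment: 1× s (aromatic, H0) → no; 3× c (aromatic, H0) → no; 1× c (aromatic, H1) → match; 2× C (H0) → no; 2× C (H1) → match; 1× F (H0) → no.
Summing the matching environments: 1 + 2 = 3 matching atoms.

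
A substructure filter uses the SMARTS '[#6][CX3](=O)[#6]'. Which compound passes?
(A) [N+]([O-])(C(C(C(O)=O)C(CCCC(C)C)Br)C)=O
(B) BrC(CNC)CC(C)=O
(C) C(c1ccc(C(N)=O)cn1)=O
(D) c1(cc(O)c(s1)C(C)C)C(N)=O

B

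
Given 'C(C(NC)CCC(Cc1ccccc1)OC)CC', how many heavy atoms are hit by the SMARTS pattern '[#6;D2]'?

10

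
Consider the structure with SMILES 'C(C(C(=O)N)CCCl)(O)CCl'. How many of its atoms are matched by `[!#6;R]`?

The query [!#6;R] means: non-carbon atom that is part of a ring.
Check the 11 heavy atoms by environment: 6× C (acyclic) → no; 2× Cl (acyclic) → no; 2× O (acyclic) → no; 1× N (acyclic) → no.
No environment satisfies the query, so 0 matching atoms.

0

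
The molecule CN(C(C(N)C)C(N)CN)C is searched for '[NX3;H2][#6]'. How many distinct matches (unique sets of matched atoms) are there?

[NX3;H2][#6] is the SMARTS for a primary amine: a trivalent nitrogen with two H attached to carbon.
The molecule carries 3 separate instances of a primary amino group (-NH2) meeting every constraint; each maps to a distinct set of atoms, giving 3 matches.

3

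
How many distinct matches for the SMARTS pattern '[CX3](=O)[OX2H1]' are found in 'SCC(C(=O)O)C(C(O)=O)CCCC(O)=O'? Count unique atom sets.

3

[CX3](=O)[OX2H1] is the SMARTS for a carboxylic acid: an sp2 carbon double-bonded to O and single-bonded to an -OH oxygen.
The molecule carries 3 separate instances of a carboxylic acid group (-C(=O)OH) meeting every constraint; each maps to a distinct set of atoms, giving 3 matches.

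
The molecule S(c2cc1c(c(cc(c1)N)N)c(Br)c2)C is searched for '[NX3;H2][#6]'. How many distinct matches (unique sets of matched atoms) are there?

2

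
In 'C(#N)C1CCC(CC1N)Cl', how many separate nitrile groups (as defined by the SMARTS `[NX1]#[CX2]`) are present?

[NX1]#[CX2] is the SMARTS for a nitrile: a nitrogen triple-bonded to a two-connected carbon.
Exactly one fragment in the molecule meets all constraints, giving 1 match.

1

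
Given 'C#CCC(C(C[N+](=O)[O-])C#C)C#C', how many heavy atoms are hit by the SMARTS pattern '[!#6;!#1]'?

3

The query [!#6;!#1] means: not carbon and not hydrogen — any heteroatom.
Check the 13 heavy atoms by environment: 10× C → no; 1× N (charge +1) → match; 1× O (charge -1) → match; 1× O → match.
Summing the matching environments: 1 + 1 + 1 = 3 matching atoms.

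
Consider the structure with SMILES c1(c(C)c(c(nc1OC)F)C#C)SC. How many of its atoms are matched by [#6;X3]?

Check the 14 heavy atoms by environment: 1× n (aromatic, X2) → no; 5× c (aromatic, X3) → match; 1× S (X2) → no; 3× C (X4) → no; 2× C (X2) → no; 1× O (X2) → no; 1× F (X1) → no.
That gives 5 matching atoms.

5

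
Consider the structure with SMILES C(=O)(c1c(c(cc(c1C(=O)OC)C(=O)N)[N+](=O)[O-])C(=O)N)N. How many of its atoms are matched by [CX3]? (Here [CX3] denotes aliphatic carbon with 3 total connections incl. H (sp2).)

4

The query [CX3] means: C with X3: aliphatic carbon with exactly 3 total connections.
Check the 22 heavy atoms by environment: 6× c (aromatic, X3) → no; 4× C (X3) → match; 5× O (X1) → no; 1× O (X2) → no; 1× C (X4) → no; 3× N (X3) → no; 1× N (charge +1, X3) → no; 1× O (charge -1, X1) → no.
That gives 4 matching atoms.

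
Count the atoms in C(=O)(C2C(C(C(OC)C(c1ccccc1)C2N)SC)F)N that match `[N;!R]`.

2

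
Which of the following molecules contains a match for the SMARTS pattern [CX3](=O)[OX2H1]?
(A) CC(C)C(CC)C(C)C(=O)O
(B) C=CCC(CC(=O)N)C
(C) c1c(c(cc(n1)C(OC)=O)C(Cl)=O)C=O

[CX3](=O)[OX2H1] describes an sp2 carbon double-bonded to O and single-bonded to an -OH oxygen (a carboxylic acid).
(A) contains a carboxylic acid group (-C(=O)OH), which satisfies every atom and bond constraint.
(B) has a primary amide (-C(=O)NH2) but the carbonyl is bonded to N, not to an -OH oxygen.
(C) has a methyl-ester group (-C(=O)OCH3) but the singly-bonded O has no H (OX2H0, not OX2H1).
So the answer is (A).

A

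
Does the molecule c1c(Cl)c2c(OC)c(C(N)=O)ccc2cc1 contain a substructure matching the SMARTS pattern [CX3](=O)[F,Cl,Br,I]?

No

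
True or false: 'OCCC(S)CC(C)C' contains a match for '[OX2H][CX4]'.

The pattern [OX2H][CX4] describes a hydroxyl oxygen bound to an sp3 (X4) carbon — an aliphatic alcohol.
The molecule carries a hydroxyl group (-OH), whose atoms satisfy every constraint of the query, so the pattern matches.

True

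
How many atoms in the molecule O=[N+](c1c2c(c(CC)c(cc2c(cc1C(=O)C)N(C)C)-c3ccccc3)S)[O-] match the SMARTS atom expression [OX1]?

The query [OX1] means: aliphatic oxygen with one total connection — typically a carbonyl =O or an oxide.
Check the 28 heavy atoms by environment: 16× c (aromatic, X3) → no; 5× C (X4) → no; 1× S (X2) → no; 1× N (X3) → no; 1× N (charge +1, X3) → no; 1× O (charge -1, X1) → match; 2× O (X1) → match; 1× C (X3) → no.
Summing the matching environments: 1 + 2 = 3 matching atoms.

3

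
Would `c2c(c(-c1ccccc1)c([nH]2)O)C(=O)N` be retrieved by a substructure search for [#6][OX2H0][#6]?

No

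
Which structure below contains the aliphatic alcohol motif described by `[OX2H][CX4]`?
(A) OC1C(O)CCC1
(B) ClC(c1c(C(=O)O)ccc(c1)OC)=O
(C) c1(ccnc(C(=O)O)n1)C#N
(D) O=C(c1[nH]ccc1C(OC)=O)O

A

[OX2H][CX4] describes a hydroxyl oxygen bound to an sp3 (X4) carbon (an aliphatic alcohol).
(A) contains a hydroxyl group (-OH), which satisfies every atom and bond constraint.
(B) has a methoxy ether (-OCH3) but the oxygen has H0 (ether), not H1.
(C) has a carboxylic acid group (-C(=O)OH) but the -OH is on a CX3 carbonyl carbon, not a CX4 carbon.
(D) has a carboxylic acid group (-C(=O)OH) but the -OH is on a CX3 carbonyl carbon, not a CX4 carbon.
So the answer is (A).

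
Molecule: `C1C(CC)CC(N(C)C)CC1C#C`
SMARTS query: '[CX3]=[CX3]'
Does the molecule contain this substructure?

No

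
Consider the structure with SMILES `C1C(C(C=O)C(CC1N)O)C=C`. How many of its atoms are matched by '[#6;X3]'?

3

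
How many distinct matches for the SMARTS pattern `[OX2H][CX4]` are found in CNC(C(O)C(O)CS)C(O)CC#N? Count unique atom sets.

[OX2H][CX4] is the SMARTS for an aliphatic alcohol: a hydroxyl oxygen bound to an sp3 (X4) carbon.
The molecule carries 3 separate instances of a hydroxyl group (-OH) meeting every constraint; each maps to a distinct set of atoms, giving 3 matches.

3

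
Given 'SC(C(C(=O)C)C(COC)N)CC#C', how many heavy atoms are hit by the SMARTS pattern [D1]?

6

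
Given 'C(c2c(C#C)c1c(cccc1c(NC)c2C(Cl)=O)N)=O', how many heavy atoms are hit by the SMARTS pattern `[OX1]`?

2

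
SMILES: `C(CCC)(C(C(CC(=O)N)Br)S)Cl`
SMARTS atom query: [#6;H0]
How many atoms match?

1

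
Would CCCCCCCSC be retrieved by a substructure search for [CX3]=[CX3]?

No

The pattern [CX3]=[CX3] describes a non-aromatic C=C double bond between two sp2 carbons — an alkene.
The closest candidate here is an ethyl group (-CH2CH3), but its C-C bond is a single bond between CX4 carbons, not CX3=CX3. No other fragment satisfies the full query, so there is no match.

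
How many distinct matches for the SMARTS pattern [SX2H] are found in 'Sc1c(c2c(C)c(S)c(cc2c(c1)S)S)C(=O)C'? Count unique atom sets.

4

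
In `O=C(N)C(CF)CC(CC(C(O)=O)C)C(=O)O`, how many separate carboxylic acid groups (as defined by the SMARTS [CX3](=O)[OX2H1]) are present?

2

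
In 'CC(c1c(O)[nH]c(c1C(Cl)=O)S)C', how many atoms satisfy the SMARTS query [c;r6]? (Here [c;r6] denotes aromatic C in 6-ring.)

Check the 13 heavy atoms by environment: 1× n (aromatic, in 5-ring) → no; 4× c (aromatic, in 5-ring) → no; 4× C (acyclic) → no; 2× O (acyclic) → no; 1× Cl (acyclic) → no; 1× S (acyclic) → no.
No environment satisfies the query, so 0 matching atoms.

0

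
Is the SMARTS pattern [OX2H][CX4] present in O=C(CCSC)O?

The pattern [OX2H][CX4] describes a hydroxyl oxygen bound to an sp3 (X4) carbon — an aliphatic alcohol.
The closest candidate here is a carboxylic acid group (-C(=O)OH), but the -OH is on a CX3 carbonyl carbon, not a CX4 carbon. No other fragment satisfies the full query, so there is no match.

No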